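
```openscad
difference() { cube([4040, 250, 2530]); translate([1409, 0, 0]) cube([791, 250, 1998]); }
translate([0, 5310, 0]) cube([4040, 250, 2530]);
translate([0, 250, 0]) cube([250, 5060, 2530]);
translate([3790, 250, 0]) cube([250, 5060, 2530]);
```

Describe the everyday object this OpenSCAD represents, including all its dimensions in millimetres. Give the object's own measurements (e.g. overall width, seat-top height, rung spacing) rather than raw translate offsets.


A single room: four walls, each 2530 mm tall and 250 mm thick, enclosing an outside footprint 4040×5560 mm (x × y), no floor or roof. The front and back walls (−y and +y sides) run the full x-width; the side walls fit between their inner faces. A door opening 791 mm wide and 1998 mm tall is cut through the front wall from the floor up, its −x edge 1409 mm from the wall's −x end.


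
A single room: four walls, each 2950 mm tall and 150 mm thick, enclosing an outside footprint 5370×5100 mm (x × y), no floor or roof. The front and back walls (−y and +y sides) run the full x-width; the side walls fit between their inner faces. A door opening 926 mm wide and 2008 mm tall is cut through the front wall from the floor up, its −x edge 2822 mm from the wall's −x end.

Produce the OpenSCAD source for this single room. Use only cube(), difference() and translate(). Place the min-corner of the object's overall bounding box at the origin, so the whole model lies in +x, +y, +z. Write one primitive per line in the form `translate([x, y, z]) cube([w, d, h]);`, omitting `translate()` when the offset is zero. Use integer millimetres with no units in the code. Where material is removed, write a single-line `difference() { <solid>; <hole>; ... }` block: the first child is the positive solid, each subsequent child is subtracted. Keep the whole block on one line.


difference() { cube([5370, 150, 2950]); translate([2822, 0, 0]) cube([926, 150, 2008]); }
translate([0, 4950, 0]) cube([5370, 150, 2950]);
translate([0, 150, 0]) cube([150, 4800, 2950]);
translate([5220, 150, 0]) cube([150, 4800, 2950]);


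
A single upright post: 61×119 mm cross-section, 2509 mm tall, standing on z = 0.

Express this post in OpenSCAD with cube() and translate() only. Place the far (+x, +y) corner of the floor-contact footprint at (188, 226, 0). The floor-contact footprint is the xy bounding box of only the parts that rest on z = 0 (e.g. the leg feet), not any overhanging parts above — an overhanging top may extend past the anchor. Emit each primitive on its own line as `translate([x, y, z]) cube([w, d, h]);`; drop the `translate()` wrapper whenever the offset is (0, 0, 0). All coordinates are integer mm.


translate([127, 107, 0]) cube([61, 119, 2509]);


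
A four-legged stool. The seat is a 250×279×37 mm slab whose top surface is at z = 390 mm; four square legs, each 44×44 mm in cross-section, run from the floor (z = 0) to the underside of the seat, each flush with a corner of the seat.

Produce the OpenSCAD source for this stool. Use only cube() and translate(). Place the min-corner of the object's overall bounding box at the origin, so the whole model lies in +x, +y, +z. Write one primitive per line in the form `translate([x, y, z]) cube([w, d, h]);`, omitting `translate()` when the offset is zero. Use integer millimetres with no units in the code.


// leg_h = 390 - 37 = 353
translate([0, 0, 353]) cube([250, 279, 37]);
cube([44, 44, 353]);
translate([206, 0, 0]) cube([44, 44, 353]);
translate([0, 235, 0]) cube([44, 44, 353]);
translate([206, 235, 0]) cube([44, 44, 353]);


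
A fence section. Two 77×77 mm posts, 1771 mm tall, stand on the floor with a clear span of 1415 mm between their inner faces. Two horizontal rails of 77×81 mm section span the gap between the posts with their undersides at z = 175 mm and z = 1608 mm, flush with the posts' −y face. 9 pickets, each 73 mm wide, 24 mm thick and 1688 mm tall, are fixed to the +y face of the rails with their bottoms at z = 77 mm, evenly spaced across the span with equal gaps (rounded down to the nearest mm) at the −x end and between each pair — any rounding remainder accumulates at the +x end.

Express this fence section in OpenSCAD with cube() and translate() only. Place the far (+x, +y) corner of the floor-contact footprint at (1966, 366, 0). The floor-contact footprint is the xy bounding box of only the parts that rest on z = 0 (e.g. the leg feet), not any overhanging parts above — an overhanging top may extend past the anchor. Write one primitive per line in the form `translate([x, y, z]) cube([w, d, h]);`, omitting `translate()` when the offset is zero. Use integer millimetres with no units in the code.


translate([397, 289, 0]) cube([77, 77, 1771]);
translate([1889, 289, 0]) cube([77, 77, 1771]);
translate([474, 289, 175]) cube([1415, 77, 81]);
translate([474, 289, 1608]) cube([1415, 77, 81]);
translate([549, 366, 77]) cube([73, 24, 1688]);
translate([697, 366, 77]) cube([73, 24, 1688]);
translate([845, 366, 77]) cube([73, 24, 1688]);
translate([993, 366, 77]) cube([73, 24, 1688]);
translate([1141, 366, 77]) cube([73, 24, 1688]);
translate([1289, 366, 77]) cube([73, 24, 1688]);
translate([1437, 366, 77]) cube([73, 24, 1688]);
translate([1585, 366, 77]) cube([73, 24, 1688]);
translate([1733, 366, 77]) cube([73, 24, 1688]);


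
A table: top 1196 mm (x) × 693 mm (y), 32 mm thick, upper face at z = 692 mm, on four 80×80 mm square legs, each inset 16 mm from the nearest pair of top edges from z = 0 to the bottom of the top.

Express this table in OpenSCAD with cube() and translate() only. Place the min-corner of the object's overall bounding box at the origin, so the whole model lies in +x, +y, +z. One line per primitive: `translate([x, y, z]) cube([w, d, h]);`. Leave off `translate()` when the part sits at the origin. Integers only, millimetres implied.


translate([0, 0, 660]) cube([1196, 693, 32]);
translate([16, 16, 0]) cube([80, 80, 660]);
translate([1100, 16, 0]) cube([80, 80, 660]);
translate([16, 597, 0]) cube([80, 80, 660]);
translate([1100, 597, 0]) cube([80, 80, 660]);


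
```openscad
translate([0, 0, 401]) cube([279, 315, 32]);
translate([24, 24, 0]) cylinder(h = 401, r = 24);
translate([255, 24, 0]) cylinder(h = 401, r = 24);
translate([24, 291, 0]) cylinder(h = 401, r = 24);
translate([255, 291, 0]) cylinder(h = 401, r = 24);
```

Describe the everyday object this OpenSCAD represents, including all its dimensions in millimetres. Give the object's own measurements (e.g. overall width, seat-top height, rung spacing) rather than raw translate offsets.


A simple wooden stool: a rectangular seat 279 mm (x) by 315 mm (y), 32 mm thick, top face at z = 433 mm, on four round legs, each 48 mm in diameter. The legs rest on z = 0, each leg's axis is inset half a diameter from the nearest pair of seat edges (so the leg's bounding box is flush with the corner).


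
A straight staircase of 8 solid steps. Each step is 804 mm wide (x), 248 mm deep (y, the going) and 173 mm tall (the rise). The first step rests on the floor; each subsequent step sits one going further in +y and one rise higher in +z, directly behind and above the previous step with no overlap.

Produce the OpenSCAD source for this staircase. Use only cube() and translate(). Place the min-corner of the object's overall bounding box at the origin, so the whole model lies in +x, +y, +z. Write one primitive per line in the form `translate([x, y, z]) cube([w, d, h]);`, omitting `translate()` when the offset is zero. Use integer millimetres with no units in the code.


cube([804, 248, 173]);
translate([0, 248, 173]) cube([804, 248, 173]);
translate([0, 496, 346]) cube([804, 248, 173]);
translate([0, 744, 519]) cube([804, 248, 173]);
translate([0, 992, 692]) cube([804, 248, 173]);
translate([0, 1240, 865]) cube([804, 248, 173]);
translate([0, 1488, 1038]) cube([804, 248, 173]);
translate([0, 1736, 1211]) cube([804, 248, 173]);


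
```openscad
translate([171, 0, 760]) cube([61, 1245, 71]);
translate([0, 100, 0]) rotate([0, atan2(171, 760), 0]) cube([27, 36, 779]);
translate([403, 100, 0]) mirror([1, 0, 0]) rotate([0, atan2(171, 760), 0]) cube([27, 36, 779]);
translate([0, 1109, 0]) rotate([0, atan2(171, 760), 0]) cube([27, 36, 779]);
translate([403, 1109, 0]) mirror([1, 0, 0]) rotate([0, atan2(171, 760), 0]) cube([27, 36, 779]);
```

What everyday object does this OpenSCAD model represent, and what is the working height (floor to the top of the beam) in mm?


A sawhorse. The overall height is 831 mm.

A beam across two mirrored pairs of raked legs — a sawhorse. The beam's underside is at z = 760 (matching the legs' vertical rise in atan2(171, 760)) and the beam is 71 mm tall, so its top is at 760 + 71 = 831 mm. The raked legs top out at the beam's underside, so that is the highest point.


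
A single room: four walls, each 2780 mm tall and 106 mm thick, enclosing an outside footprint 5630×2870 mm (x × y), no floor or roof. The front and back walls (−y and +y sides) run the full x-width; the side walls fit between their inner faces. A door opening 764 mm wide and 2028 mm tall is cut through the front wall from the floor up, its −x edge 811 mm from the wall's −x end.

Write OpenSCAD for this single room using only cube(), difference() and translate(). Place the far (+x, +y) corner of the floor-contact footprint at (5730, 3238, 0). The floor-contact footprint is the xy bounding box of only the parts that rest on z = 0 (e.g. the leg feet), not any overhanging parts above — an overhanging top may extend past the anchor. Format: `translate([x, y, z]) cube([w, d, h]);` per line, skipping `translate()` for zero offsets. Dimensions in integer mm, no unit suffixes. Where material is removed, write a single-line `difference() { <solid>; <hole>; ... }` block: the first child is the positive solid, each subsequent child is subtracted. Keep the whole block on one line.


difference() { translate([100, 368, 0]) cube([5630, 106, 2780]); translate([911, 368, 0]) cube([764, 106, 2028]); }
translate([100, 3132, 0]) cube([5630, 106, 2780]);
translate([100, 474, 0]) cube([106, 2658, 2780]);
translate([5624, 474, 0]) cube([106, 2658, 2780]);


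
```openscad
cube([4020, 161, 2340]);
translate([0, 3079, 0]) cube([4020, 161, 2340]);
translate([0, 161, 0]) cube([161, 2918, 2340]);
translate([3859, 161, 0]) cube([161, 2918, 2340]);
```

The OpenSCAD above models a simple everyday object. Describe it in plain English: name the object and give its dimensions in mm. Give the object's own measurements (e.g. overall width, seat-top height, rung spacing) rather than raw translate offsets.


The wall frame of a small rectangular building: four walls, each 2340 mm tall and 161 mm thick, enclosing a footprint 4020 mm (x) by 3240 mm (y) outside-to-outside, with no floor or roof. The front and back walls (the −y and +y sides) span the full width; the two side walls fit between them.


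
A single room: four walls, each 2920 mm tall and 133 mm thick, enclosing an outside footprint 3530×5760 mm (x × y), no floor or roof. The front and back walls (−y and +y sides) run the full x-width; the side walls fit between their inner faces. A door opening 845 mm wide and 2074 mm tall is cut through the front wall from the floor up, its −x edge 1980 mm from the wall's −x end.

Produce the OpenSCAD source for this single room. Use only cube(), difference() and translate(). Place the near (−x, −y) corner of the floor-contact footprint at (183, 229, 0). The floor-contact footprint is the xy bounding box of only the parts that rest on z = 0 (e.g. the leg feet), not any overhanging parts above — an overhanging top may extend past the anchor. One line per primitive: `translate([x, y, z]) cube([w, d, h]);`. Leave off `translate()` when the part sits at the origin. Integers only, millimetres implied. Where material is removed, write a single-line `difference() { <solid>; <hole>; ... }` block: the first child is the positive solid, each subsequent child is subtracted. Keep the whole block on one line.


difference() { translate([183, 229, 0]) cube([3530, 133, 2920]); translate([2163, 229, 0]) cube([845, 133, 2074]); }
translate([183, 5856, 0]) cube([3530, 133, 2920]);
translate([183, 362, 0]) cube([133, 5494, 2920]);
translate([3580, 362, 0]) cube([133, 5494, 2920]);


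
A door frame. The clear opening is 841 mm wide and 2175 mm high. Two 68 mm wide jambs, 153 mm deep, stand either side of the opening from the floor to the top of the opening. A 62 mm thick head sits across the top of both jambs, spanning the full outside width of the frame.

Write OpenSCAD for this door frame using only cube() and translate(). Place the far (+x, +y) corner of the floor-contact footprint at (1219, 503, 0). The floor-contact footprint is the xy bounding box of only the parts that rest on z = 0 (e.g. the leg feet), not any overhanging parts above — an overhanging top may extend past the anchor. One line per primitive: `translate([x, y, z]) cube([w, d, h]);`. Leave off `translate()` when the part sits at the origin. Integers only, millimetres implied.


translate([242, 350, 0]) cube([68, 153, 2175]);
translate([1151, 350, 0]) cube([68, 153, 2175]);
translate([242, 350, 2175]) cube([977, 153, 62]);


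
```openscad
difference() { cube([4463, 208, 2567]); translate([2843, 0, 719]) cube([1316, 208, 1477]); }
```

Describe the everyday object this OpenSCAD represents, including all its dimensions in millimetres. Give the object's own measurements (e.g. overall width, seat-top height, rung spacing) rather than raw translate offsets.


A wall 4463 mm long (x), 208 mm thick (y), 2567 mm tall, with a rectangular window opening cut through it. The opening is 1316 mm wide and 1477 mm tall; its sill is at z = 719 mm and its near (−x) edge is 2843 mm from the wall's −x end. The opening passes through the full wall thickness.


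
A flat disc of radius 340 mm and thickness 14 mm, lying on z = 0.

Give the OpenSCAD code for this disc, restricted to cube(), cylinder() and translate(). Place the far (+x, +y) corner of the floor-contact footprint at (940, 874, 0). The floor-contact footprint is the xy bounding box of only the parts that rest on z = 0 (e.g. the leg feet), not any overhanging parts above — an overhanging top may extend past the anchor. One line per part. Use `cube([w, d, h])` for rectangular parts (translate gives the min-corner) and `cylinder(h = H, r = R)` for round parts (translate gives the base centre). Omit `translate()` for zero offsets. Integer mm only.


translate([600, 534, 0]) cylinder(h = 14, r = 340);


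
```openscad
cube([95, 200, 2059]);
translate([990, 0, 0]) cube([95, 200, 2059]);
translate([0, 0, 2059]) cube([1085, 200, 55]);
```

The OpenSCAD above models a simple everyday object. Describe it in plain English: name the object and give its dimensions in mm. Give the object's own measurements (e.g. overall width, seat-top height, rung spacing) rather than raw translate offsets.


A door frame. The clear opening is 895 mm wide and 2059 mm high. Two 95 mm wide jambs, 200 mm deep, stand either side of the opening from the floor to the top of the opening. A 55 mm thick head sits across the top of both jambs, spanning the full outside width of the frame.


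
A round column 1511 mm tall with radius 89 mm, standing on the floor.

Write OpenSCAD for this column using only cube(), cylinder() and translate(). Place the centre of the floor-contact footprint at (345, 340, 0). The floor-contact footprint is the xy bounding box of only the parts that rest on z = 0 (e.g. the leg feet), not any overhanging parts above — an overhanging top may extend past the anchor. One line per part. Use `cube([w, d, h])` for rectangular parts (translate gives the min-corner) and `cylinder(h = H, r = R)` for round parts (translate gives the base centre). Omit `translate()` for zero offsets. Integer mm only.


translate([345, 340, 0]) cylinder(h = 1511, r = 89);


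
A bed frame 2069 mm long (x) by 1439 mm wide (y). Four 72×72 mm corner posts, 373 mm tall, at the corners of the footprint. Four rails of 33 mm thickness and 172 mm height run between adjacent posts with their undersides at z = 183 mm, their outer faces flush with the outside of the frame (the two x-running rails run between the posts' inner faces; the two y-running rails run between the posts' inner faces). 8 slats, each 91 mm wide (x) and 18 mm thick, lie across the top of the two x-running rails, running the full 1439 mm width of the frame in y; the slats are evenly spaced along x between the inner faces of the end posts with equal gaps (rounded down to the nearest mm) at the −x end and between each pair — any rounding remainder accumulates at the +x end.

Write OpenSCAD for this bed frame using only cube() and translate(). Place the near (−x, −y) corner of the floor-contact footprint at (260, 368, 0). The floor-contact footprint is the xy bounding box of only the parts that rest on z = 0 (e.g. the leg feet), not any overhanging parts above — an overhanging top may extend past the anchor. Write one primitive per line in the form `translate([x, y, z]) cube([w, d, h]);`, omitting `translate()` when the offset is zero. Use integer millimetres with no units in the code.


translate([260, 368, 0]) cube([72, 72, 373]);
translate([260, 1735, 0]) cube([72, 72, 373]);
translate([2257, 368, 0]) cube([72, 72, 373]);
translate([2257, 1735, 0]) cube([72, 72, 373]);
translate([332, 368, 183]) cube([1925, 33, 172]);
translate([332, 1774, 183]) cube([1925, 33, 172]);
translate([260, 440, 183]) cube([33, 1295, 172]);
translate([2296, 440, 183]) cube([33, 1295, 172]);
translate([465, 368, 355]) cube([91, 1439, 18]);
translate([689, 368, 355]) cube([91, 1439, 18]);
translate([913, 368, 355]) cube([91, 1439, 18]);
translate([1137, 368, 355]) cube([91, 1439, 18]);
translate([1361, 368, 355]) cube([91, 1439, 18]);
translate([1585, 368, 355]) cube([91, 1439, 18]);
translate([1809, 368, 355]) cube([91, 1439, 18]);
translate([2033, 368, 355]) cube([91, 1439, 18]);


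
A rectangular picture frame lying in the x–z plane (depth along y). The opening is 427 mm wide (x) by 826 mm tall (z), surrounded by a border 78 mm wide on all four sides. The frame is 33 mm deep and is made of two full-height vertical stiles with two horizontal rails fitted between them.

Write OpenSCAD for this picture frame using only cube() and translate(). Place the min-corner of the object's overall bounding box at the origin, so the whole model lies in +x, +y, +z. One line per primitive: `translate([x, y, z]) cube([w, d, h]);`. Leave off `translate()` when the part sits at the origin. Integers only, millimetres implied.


cube([78, 33, 982]);
translate([505, 0, 0]) cube([78, 33, 982]);
translate([78, 0, 0]) cube([427, 33, 78]);
translate([78, 0, 904]) cube([427, 33, 78]);


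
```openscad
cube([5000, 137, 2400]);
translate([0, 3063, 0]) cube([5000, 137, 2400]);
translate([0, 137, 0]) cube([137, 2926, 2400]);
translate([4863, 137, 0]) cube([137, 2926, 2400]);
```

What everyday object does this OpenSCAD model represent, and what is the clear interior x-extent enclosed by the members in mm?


A house (or room) frame. The interior width is 4726 mm.

Four 2400 mm walls enclosing a rectangle with no floor or roof — a room or house frame. Outside width is 5000 mm and wall thickness is 137 mm, so the interior width is 5000 − 2 × 137 = 4726 mm.


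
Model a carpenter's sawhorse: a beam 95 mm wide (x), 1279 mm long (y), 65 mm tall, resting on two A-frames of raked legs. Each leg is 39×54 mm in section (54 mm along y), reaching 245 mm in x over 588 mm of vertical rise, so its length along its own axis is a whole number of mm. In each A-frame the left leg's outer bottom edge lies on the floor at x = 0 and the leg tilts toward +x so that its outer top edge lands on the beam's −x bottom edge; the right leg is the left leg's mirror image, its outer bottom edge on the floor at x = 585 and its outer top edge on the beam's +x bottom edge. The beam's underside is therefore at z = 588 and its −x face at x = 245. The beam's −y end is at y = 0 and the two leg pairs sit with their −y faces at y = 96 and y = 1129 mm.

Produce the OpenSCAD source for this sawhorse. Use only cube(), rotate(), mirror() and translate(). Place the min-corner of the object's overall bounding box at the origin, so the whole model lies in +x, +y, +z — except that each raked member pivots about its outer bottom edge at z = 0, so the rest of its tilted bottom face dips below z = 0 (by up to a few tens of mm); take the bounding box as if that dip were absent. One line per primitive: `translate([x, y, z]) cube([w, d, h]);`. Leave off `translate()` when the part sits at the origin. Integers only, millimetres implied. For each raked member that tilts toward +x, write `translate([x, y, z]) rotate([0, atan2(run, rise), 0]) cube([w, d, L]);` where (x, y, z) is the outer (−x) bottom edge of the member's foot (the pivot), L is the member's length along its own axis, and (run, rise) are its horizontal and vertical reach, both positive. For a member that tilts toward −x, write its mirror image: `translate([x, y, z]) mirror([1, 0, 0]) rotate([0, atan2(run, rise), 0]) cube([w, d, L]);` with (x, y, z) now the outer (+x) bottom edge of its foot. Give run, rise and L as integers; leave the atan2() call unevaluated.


// leg length = √(245² + 588²) = 637
// right-leg outer foot x = 2·245 + 95 = 585
// beam min-corner = (245, 0, 588)
translate([245, 0, 588]) cube([95, 1279, 65]);
translate([0, 96, 0]) rotate([0, atan2(245, 588), 0]) cube([39, 54, 637]);
translate([585, 96, 0]) mirror([1, 0, 0]) rotate([0, atan2(245, 588), 0]) cube([39, 54, 637]);
translate([0, 1129, 0]) rotate([0, atan2(245, 588), 0]) cube([39, 54, 637]);
translate([585, 1129, 0]) mirror([1, 0, 0]) rotate([0, atan2(245, 588), 0]) cube([39, 54, 637]);


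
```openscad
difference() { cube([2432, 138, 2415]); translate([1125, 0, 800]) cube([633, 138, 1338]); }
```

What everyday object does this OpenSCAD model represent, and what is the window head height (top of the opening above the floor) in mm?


A wall with a window opening. The window head height is 2138 mm.

A wall with a rectangular opening subtracted — a window. Sill at z = 800, opening 1338 mm tall, so the head is at 800 + 1338 = 2138 mm.


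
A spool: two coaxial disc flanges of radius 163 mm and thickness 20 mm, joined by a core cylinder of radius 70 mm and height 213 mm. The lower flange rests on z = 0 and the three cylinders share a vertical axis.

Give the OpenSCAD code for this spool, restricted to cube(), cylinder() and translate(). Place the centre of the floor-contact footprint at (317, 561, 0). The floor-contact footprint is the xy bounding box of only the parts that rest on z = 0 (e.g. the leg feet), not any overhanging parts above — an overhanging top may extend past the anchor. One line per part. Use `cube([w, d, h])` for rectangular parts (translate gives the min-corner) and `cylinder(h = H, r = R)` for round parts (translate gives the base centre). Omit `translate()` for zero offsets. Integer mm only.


translate([317, 561, 0]) cylinder(h = 20, r = 163);
translate([317, 561, 20]) cylinder(h = 213, r = 70);
translate([317, 561, 233]) cylinder(h = 20, r = 163);


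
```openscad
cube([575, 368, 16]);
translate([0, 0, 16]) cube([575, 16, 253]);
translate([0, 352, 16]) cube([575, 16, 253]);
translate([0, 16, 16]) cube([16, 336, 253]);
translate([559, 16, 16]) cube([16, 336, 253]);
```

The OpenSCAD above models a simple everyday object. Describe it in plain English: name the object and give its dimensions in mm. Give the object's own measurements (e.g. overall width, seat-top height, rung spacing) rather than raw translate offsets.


An open-topped rectangular box: outside dimensions 575×368×269 mm, with a uniform wall and base thickness of 16 mm. The base is a full 575×368 slab on the floor; four walls sit on top of the base. The front and back walls (the −y and +y sides) span the full width; the two side walls fit between them.


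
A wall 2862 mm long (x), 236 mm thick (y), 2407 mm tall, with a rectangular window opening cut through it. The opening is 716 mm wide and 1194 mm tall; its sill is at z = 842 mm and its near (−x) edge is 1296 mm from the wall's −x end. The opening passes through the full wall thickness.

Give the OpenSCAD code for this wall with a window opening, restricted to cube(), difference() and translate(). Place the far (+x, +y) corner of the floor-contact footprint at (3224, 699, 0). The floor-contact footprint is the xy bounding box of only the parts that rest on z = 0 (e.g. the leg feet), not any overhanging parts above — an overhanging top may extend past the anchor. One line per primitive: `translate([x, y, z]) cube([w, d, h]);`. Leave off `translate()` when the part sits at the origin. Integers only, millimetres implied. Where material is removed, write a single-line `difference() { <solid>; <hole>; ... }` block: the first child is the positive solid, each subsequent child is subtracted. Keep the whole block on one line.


difference() { translate([362, 463, 0]) cube([2862, 236, 2407]); translate([1658, 463, 842]) cube([716, 236, 1194]); }


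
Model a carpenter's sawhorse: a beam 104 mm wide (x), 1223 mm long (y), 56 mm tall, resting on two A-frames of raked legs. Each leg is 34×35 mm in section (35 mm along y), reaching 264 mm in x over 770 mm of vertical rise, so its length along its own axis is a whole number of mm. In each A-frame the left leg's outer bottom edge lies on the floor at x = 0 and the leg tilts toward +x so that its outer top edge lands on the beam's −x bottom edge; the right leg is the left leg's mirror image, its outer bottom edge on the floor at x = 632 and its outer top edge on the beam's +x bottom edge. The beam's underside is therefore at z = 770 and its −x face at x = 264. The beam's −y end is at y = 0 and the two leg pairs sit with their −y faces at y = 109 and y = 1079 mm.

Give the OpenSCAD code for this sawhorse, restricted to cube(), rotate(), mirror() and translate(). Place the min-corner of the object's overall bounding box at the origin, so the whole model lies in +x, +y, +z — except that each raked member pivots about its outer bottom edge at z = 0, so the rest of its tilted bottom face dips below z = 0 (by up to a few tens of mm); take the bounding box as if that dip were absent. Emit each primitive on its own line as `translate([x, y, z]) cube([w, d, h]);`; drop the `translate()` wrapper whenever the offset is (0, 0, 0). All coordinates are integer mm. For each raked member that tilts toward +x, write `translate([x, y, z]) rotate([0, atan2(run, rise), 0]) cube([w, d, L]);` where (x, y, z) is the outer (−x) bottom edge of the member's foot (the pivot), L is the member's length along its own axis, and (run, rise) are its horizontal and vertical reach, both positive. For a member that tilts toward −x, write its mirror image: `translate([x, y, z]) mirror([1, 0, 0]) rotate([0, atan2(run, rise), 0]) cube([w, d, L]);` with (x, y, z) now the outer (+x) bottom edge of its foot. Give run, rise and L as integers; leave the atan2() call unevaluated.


// leg length = √(264² + 770²) = 814
// right-leg outer foot x = 2·264 + 104 = 632
// beam min-corner = (264, 0, 770)
translate([264, 0, 770]) cube([104, 1223, 56]);
translate([0, 109, 0]) rotate([0, atan2(264, 770), 0]) cube([34, 35, 814]);
translate([632, 109, 0]) mirror([1, 0, 0]) rotate([0, atan2(264, 770), 0]) cube([34, 35, 814]);
translate([0, 1079, 0]) rotate([0, atan2(264, 770), 0]) cube([34, 35, 814]);
translate([632, 1079, 0]) mirror([1, 0, 0]) rotate([0, atan2(264, 770), 0]) cube([34, 35, 814]);


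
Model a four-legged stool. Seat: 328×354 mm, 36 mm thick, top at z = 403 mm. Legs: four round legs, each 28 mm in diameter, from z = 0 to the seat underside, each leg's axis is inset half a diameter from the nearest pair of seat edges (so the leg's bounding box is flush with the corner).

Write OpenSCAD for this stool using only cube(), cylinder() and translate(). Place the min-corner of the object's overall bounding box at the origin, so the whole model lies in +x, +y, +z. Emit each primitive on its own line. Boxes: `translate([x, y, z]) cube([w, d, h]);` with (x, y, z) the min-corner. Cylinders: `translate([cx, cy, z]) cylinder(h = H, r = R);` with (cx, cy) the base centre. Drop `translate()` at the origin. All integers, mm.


// leg_h = 403 - 36 = 367
translate([0, 0, 367]) cube([328, 354, 36]);
translate([14, 14, 0]) cylinder(h = 367, r = 14);
translate([314, 14, 0]) cylinder(h = 367, r = 14);
translate([14, 340, 0]) cylinder(h = 367, r = 14);
translate([314, 340, 0]) cylinder(h = 367, r = 14);


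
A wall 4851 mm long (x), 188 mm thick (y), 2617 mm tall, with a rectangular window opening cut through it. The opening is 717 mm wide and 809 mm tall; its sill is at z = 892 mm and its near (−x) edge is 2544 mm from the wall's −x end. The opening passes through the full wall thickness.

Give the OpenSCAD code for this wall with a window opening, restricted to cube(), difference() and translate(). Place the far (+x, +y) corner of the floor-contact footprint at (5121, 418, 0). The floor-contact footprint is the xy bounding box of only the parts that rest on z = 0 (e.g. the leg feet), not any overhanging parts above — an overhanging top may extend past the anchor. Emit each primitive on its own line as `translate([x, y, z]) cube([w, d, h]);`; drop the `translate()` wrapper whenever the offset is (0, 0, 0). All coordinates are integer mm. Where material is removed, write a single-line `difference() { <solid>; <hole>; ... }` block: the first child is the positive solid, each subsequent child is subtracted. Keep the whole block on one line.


difference() { translate([270, 230, 0]) cube([4851, 188, 2617]); translate([2814, 230, 892]) cube([717, 188, 809]); }


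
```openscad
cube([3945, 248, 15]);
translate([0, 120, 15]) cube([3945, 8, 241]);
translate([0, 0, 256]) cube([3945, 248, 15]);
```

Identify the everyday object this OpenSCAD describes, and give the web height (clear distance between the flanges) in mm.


An I-beam. The web height is 241 mm.

Two wide flanges with a thin centred web — an I-beam. Overall 271 mm minus two 15 mm flanges gives a web of 271 − 2·15 = 241 mm.


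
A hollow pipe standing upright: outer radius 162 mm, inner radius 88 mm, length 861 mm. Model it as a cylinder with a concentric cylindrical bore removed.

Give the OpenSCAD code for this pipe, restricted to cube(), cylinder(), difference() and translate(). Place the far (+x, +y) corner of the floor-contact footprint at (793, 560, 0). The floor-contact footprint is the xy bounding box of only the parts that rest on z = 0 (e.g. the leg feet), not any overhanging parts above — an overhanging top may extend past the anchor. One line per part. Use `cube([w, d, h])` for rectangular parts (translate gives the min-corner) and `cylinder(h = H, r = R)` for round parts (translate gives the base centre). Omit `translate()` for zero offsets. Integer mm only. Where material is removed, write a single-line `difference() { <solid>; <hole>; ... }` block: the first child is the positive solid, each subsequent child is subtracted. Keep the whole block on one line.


difference() { translate([631, 398, 0]) cylinder(h = 861, r = 162); translate([631, 398, 0]) cylinder(h = 861, r = 88); }


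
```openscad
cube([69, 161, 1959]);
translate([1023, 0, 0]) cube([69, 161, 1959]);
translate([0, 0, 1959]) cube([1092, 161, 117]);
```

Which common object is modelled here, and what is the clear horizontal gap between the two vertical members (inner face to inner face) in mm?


A door frame. The clear opening width is 954 mm.

Two 1959 mm tall posts with a header on top — a door frame. The left jamb is 69 mm wide at x = 0; the right jamb starts at x = 1023. The clear opening is 1023 − 69 = 954 mm.


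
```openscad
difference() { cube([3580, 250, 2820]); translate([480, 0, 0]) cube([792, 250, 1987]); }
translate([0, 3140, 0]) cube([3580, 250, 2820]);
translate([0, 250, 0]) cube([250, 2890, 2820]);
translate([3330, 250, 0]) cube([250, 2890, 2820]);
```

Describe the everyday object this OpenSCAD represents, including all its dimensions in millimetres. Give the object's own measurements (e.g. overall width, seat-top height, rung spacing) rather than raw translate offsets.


A single room: four walls, each 2820 mm tall and 250 mm thick, enclosing an outside footprint 3580×3390 mm (x × y), no floor or roof. The front and back walls (−y and +y sides) run the full x-width; the side walls fit between their inner faces. A door opening 792 mm wide and 1987 mm tall is cut through the front wall from the floor up, its −x edge 480 mm from the wall's −x end.


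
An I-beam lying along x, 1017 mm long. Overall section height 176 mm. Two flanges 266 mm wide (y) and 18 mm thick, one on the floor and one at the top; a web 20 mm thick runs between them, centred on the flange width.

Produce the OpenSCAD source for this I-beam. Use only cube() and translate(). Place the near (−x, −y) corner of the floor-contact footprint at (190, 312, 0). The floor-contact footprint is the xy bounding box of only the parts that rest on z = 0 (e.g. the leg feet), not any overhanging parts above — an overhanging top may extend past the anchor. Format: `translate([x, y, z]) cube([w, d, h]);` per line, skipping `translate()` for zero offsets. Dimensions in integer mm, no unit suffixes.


translate([190, 312, 0]) cube([1017, 266, 18]);
translate([190, 435, 18]) cube([1017, 20, 140]);
translate([190, 312, 158]) cube([1017, 266, 18]);


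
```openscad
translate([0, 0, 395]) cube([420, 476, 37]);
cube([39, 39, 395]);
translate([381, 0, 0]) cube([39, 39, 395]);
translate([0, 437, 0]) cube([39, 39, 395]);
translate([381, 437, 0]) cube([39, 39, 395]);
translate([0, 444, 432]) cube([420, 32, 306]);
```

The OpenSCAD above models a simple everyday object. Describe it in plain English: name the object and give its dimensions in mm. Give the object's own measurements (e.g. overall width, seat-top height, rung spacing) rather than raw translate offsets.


A chair. The seat is a 420×476×37 mm slab with its top at z = 432 mm, on four 39×39 mm corner legs (flush with the seat edges, standing on z = 0). A flat backrest 32 mm thick, 306 mm tall, spans the full seat width and rises from the seat top along its +y edge, rear face flush with the rear of the seat.


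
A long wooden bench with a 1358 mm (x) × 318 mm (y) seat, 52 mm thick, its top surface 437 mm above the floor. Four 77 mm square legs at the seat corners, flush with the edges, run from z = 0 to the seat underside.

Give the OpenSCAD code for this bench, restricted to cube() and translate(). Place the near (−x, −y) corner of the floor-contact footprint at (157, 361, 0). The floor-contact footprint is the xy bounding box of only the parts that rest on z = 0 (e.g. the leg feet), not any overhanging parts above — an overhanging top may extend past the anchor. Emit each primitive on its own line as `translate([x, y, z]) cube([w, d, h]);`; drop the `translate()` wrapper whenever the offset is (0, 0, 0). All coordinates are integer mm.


// leg_h = 437 − 52 = 385
translate([157, 361, 385]) cube([1358, 318, 52]);
translate([157, 361, 0]) cube([77, 77, 385]);
translate([157, 602, 0]) cube([77, 77, 385]);
translate([1438, 361, 0]) cube([77, 77, 385]);
translate([1438, 602, 0]) cube([77, 77, 385]);


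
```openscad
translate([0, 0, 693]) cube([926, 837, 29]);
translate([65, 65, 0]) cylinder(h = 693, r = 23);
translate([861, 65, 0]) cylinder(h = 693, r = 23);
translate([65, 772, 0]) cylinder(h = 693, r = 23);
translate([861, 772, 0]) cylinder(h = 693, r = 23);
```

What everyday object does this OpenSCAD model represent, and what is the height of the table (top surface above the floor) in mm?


A table. The table height is 722 mm.

A 926×837×29 slab sits at z = 693 on four Ø46 mm round legs — a table. The top surface is at 693 + 29 = 722 mm.


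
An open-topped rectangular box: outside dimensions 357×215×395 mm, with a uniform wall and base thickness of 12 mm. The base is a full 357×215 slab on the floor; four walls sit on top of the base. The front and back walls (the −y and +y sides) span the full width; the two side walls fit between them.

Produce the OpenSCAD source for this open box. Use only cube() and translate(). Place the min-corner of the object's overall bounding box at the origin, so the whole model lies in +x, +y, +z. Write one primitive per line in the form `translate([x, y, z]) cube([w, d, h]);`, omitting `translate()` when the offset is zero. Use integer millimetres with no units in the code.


cube([357, 215, 12]);
translate([0, 0, 12]) cube([357, 12, 383]);
translate([0, 203, 12]) cube([357, 12, 383]);
translate([0, 12, 12]) cube([12, 191, 383]);
translate([345, 12, 12]) cube([12, 191, 383]);


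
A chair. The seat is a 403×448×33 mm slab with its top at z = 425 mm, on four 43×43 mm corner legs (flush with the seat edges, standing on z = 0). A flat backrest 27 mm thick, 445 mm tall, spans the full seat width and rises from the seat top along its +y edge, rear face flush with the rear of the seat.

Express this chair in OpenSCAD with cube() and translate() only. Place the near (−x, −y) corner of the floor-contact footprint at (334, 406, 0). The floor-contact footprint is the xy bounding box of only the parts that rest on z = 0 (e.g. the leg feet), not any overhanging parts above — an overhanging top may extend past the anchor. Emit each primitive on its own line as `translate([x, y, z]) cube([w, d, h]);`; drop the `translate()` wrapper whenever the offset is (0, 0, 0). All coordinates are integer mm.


translate([334, 406, 392]) cube([403, 448, 33]);
translate([334, 406, 0]) cube([43, 43, 392]);
translate([694, 406, 0]) cube([43, 43, 392]);
translate([334, 811, 0]) cube([43, 43, 392]);
translate([694, 811, 0]) cube([43, 43, 392]);
translate([334, 827, 425]) cube([403, 27, 445]);


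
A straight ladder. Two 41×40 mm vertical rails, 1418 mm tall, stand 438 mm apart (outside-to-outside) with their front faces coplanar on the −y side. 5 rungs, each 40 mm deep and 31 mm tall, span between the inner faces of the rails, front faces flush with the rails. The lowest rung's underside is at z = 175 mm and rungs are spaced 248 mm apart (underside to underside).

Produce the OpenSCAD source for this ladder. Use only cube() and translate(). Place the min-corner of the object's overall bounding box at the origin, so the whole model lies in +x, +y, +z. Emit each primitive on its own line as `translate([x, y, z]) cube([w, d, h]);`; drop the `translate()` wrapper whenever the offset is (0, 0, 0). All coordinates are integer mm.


cube([41, 40, 1418]);
translate([397, 0, 0]) cube([41, 40, 1418]);
translate([41, 0, 175]) cube([356, 40, 31]);
translate([41, 0, 423]) cube([356, 40, 31]);
translate([41, 0, 671]) cube([356, 40, 31]);
translate([41, 0, 919]) cube([356, 40, 31]);
translate([41, 0, 1167]) cube([356, 40, 31]);


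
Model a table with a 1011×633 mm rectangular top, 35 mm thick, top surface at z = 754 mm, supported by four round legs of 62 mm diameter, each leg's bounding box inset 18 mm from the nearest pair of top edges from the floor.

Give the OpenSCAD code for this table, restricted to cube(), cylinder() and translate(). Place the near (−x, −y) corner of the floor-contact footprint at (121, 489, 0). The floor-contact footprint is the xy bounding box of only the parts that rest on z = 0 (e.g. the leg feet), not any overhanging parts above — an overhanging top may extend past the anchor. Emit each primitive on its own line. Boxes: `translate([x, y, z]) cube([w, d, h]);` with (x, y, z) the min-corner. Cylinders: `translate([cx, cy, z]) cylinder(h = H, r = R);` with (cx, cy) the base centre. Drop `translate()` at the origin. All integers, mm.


// leg_h = 754 - 35 = 719
translate([103, 471, 719]) cube([1011, 633, 35]);
translate([152, 520, 0]) cylinder(h = 719, r = 31);
translate([1065, 520, 0]) cylinder(h = 719, r = 31);
translate([152, 1055, 0]) cylinder(h = 719, r = 31);
translate([1065, 1055, 0]) cylinder(h = 719, r = 31);


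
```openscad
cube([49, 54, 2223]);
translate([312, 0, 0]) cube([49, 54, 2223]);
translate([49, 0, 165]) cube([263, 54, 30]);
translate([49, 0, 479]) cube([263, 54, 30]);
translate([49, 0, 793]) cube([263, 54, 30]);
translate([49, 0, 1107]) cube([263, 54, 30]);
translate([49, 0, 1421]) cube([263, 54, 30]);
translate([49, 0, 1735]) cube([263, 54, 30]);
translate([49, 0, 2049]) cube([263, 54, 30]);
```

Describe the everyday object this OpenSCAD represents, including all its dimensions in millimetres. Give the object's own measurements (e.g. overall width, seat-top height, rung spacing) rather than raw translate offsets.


A straight ladder. Two 49×54 mm vertical rails, 2223 mm tall, stand 361 mm apart (outside-to-outside) with their front faces coplanar on the −y side. 7 rungs, each 54 mm deep and 30 mm tall, span between the inner faces of the rails, front faces flush with the rails. The lowest rung's underside is at z = 165 mm and rungs are spaced 314 mm apart (underside to underside).
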